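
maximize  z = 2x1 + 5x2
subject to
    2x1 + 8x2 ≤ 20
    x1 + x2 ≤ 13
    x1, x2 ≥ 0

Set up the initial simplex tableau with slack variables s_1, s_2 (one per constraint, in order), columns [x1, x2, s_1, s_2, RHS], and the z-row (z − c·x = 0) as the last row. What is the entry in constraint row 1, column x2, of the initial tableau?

Constraint 1 has coefficient 8 on x2.

8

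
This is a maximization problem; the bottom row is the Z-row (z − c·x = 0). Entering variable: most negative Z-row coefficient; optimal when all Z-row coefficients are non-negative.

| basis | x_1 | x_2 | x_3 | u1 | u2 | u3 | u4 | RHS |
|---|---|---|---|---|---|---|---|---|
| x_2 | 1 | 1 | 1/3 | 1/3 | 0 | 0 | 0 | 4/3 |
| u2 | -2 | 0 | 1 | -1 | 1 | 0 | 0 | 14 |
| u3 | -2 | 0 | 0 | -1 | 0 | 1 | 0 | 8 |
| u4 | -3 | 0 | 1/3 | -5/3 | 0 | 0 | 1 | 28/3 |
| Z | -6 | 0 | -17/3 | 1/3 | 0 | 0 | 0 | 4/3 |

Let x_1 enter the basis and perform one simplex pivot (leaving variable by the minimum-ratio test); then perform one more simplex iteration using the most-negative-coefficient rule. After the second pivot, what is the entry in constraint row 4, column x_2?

Ratio test on column x_1 — row 1: (4/3)/1 = 4/3; row 2: entry -2 ≤ 0; row 3: entry -2 ≤ 0; row 4: entry -3 ≤ 0. Minimum is 4/3 at row 1 (x_2 leaves); pivot element 1.
Divide row 1 by 1; eliminate column x_1 from the other rows.
Second iteration: most negative Z-row entry is -11/3 in column x_3, so x_3 enters.
Ratio test on column x_3 — row 1: (4/3)/(1/3) = 4; row 2: (50/3)/(5/3) = 10; row 3: (32/3)/(2/3) = 16; row 4: (40/3)/(4/3) = 10. Minimum is 4 at row 1 (x_1 leaves); pivot element 1/3.
Divide row 1 by 1/3; eliminate column x_3 from the other rows.
After both pivots, the entry at constraint row 4, column x_2 is -1.

-1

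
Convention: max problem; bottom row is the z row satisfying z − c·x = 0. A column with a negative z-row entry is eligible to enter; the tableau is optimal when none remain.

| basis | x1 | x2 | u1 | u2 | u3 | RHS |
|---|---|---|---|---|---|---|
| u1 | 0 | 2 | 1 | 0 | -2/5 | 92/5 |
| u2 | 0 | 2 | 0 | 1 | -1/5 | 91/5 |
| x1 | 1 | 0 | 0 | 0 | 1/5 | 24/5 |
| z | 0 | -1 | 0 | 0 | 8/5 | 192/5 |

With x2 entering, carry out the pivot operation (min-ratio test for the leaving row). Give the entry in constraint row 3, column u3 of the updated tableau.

1/5

Ratio test on column x2 — row 1: (92/5)/2 = 46/5; row 2: (91/5)/2 = 91/10; row 3: entry 0 ≤ 0. Minimum is 91/10 at row 2 (u2 leaves); pivot element 2.
Divide row 2 by 2; eliminate column x2 from the other rows.
Row 3 update in column u3: 1/5 − 0·(-1/10) = 1/5.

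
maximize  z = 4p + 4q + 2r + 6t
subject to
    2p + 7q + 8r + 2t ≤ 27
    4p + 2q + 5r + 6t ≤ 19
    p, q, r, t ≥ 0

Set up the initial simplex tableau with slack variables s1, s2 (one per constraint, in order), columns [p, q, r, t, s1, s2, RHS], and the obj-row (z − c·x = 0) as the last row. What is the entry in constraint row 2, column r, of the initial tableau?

Constraint 2 has coefficient 5 on r.

5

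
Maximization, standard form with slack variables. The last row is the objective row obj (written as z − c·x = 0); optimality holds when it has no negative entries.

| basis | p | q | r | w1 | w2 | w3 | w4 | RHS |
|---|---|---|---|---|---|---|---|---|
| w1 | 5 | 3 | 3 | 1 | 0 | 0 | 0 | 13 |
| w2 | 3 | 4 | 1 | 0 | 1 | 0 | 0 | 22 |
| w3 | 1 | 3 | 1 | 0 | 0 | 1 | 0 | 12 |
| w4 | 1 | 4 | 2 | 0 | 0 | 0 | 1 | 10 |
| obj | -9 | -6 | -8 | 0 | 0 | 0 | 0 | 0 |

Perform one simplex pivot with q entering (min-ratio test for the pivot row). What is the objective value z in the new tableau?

Ratio test on column q — row 1: 13/3 = 13/3; row 2: 22/4 = 11/2; row 3: 12/3 = 4; row 4: 10/4 = 5/2. Minimum is 5/2 at row 4 (w4 leaves); pivot element 4.
Pivot on row 4; the obj-row RHS becomes 0 − (-6)·(5/2) = 15.

15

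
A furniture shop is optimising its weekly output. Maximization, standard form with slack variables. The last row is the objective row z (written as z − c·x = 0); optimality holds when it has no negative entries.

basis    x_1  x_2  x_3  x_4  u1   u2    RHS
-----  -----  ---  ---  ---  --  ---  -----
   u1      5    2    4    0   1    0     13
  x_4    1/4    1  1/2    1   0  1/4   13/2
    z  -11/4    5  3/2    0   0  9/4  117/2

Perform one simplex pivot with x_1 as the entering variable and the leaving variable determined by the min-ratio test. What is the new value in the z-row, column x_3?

Ratio test on column x_1 — row 1: 13/5 = 13/5; row 2: (13/2)/(1/4) = 26. Minimum is 13/5 at row 1 (u1 leaves); pivot element 5.
Divide row 1 by 5; eliminate column x_1 from the other rows.
z-row update in column x_3: 3/2 − (-11/4)·(4/5) = 37/10.

37/10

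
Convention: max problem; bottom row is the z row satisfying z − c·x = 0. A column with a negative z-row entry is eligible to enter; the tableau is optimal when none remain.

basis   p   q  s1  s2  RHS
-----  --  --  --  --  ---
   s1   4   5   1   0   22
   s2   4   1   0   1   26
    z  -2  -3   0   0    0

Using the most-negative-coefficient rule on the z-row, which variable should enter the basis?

Negative z-row entries: p: -2, q: -3.
The most negative is -3 in column q, so q enters.

q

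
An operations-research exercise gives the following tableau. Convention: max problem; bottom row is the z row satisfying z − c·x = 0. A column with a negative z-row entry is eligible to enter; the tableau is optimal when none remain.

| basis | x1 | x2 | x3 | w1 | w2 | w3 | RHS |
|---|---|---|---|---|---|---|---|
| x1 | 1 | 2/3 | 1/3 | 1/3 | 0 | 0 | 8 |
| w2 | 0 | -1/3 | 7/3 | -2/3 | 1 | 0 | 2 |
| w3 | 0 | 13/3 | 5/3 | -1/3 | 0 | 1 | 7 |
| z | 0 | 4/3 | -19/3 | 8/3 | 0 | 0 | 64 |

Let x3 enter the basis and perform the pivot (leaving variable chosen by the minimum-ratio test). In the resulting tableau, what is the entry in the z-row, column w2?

19/7

Ratio test on column x3 — row 1: 8/(1/3) = 24; row 2: 2/(7/3) = 6/7; row 3: 7/(5/3) = 21/5. Minimum is 6/7 at row 2 (w2 leaves); pivot element 7/3.
Divide row 2 by 7/3; eliminate column x3 from the other rows.
z-row update in column w2: 0 − (-19/3)·(3/7) = 19/7.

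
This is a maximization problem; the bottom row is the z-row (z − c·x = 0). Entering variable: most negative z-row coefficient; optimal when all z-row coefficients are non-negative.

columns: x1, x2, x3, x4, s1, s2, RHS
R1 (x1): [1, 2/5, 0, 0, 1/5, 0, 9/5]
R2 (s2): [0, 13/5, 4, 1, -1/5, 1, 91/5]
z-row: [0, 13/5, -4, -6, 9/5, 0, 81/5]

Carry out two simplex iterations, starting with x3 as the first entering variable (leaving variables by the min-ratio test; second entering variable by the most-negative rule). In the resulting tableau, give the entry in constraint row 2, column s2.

1

Ratio test on column x3 — row 1: entry 0 ≤ 0; row 2: (91/5)/4 = 91/20. Minimum is 91/20 at row 2 (s2 leaves); pivot element 4.
Divide row 2 by 4; eliminate column x3 from the other rows.
Second iteration: most negative z-row entry is -5 in column x4, so x4 enters.
Ratio test on column x4 — row 1: entry 0 ≤ 0; row 2: (91/20)/(1/4) = 91/5. Minimum is 91/5 at row 2 (x3 leaves); pivot element 1/4.
Divide row 2 by 1/4; eliminate column x4 from the other rows.
After both pivots, the entry at constraint row 2, column s2 is 1.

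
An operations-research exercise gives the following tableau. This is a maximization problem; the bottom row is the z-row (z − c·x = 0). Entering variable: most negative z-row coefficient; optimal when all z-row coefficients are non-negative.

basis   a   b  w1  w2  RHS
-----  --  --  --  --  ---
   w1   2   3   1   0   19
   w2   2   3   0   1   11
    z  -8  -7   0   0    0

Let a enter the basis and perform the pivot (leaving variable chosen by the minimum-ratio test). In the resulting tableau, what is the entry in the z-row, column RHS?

Ratio test on column a — row 1: 19/2 = 19/2; row 2: 11/2 = 11/2. Minimum is 11/2 at row 2 (w2 leaves); pivot element 2.
Divide row 2 by 2; eliminate column a from the other rows.
z-row update in column RHS: 0 − (-8)·(11/2) = 44.

44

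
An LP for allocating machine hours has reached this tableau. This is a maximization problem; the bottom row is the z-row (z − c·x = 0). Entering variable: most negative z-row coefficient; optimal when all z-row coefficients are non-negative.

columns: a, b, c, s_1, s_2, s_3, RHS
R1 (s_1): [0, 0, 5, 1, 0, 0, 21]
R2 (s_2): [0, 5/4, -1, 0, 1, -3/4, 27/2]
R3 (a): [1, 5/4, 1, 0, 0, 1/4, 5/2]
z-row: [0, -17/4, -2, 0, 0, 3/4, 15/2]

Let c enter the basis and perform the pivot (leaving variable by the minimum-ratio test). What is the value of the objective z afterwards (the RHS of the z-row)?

Ratio test on column c — row 1: 21/5 = 21/5; row 2: entry -1 ≤ 0; row 3: (5/2)/1 = 5/2. Minimum is 5/2 at row 3 (a leaves); pivot element 1.
Pivot on row 3; the z-row RHS becomes 15/2 − (-2)·(5/2) = 25/2.

25/2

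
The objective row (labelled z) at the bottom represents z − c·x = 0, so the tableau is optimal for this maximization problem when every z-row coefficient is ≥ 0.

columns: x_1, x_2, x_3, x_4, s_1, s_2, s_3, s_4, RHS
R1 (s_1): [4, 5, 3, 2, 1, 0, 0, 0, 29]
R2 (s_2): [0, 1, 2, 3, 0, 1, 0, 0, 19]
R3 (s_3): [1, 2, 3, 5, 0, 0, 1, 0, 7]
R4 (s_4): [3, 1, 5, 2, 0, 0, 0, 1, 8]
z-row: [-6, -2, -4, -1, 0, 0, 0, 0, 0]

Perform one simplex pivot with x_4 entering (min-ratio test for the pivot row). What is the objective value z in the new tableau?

Ratio test on column x_4 — row 1: 29/2 = 29/2; row 2: 19/3 = 19/3; row 3: 7/5 = 7/5; row 4: 8/2 = 4. Minimum is 7/5 at row 3 (s_3 leaves); pivot element 5.
Pivot on row 3; the z-row RHS becomes 0 − (-1)·(7/5) = 7/5.

7/5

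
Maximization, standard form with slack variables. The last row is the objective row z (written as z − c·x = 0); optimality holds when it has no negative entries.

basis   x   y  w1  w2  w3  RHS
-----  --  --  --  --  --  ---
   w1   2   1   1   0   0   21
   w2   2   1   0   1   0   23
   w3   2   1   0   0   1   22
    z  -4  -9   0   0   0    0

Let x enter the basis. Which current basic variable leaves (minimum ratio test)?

Column x entries and ratios — w1: 21/2 = 21/2; w2: 23/2 = 23/2; w3: 22/2 = 11.
Smallest ratio is 21/2 in the row of w1, so w1 leaves.

w1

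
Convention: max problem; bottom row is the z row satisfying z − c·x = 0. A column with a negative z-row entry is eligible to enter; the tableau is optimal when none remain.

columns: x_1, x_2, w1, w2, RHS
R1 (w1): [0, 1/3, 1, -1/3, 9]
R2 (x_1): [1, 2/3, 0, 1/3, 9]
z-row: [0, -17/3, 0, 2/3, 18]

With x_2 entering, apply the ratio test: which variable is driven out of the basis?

Column x_2 entries and ratios — w1: 9/(1/3) = 27; x_1: 9/(2/3) = 27/2.
Smallest ratio is 27/2 in the row of x_1, so x_1 leaves.

x_1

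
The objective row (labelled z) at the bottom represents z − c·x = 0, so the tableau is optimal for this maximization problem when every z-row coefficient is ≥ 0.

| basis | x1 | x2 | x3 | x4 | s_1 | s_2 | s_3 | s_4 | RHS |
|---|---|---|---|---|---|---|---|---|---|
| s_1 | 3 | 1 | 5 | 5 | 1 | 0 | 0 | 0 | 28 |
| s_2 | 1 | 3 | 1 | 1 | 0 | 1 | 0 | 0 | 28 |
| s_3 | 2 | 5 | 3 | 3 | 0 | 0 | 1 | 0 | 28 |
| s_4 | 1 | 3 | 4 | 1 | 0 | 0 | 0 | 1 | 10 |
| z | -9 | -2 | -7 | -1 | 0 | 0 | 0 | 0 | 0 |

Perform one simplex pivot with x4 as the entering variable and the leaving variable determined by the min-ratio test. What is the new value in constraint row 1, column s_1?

Ratio test on column x4 — row 1: 28/5 = 28/5; row 2: 28/1 = 28; row 3: 28/3 = 28/3; row 4: 10/1 = 10. Minimum is 28/5 at row 1 (s_1 leaves); pivot element 5.
Divide row 1 by 5; eliminate column x4 from the other rows.
In the new row 1, the s_1 entry is the old entry divided by the pivot: 1/5 = 1/5.

1/5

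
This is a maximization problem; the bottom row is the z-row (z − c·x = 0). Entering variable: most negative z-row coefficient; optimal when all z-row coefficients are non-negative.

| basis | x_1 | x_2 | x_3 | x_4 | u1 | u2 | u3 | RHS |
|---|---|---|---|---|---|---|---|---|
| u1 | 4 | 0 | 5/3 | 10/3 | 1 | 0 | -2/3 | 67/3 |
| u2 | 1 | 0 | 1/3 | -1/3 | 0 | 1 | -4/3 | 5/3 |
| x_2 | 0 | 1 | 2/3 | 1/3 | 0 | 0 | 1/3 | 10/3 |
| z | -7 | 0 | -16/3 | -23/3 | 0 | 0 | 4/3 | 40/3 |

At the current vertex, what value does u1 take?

67/3

u1 is basic (row 1); its value is the RHS of that row, 67/3.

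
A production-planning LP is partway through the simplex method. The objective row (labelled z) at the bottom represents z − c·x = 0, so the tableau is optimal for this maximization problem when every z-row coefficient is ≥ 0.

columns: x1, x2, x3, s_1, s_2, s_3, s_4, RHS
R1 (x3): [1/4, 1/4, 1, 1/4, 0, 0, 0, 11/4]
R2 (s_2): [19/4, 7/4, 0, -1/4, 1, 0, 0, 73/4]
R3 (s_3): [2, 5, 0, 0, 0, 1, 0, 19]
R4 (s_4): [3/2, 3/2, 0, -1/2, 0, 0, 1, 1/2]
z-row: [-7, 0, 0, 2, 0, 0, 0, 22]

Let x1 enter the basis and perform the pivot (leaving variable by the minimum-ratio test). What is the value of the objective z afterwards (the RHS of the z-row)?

Ratio test on column x1 — row 1: (11/4)/(1/4) = 11; row 2: (73/4)/(19/4) = 73/19; row 3: 19/2 = 19/2; row 4: (1/2)/(3/2) = 1/3. Minimum is 1/3 at row 4 (s_4 leaves); pivot element 3/2.
Pivot on row 4; the z-row RHS becomes 22 − (-7)·(1/3) = 73/3.

73/3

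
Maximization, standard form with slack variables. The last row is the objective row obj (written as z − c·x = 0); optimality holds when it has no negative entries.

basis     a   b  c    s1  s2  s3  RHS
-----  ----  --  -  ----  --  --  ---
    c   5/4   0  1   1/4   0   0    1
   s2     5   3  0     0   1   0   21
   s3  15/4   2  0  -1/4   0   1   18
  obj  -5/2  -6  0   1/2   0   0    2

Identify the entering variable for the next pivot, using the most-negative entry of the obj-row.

b

Negative obj-row entries: a: -5/2, b: -6.
The most negative is -6 in column b, so b enters.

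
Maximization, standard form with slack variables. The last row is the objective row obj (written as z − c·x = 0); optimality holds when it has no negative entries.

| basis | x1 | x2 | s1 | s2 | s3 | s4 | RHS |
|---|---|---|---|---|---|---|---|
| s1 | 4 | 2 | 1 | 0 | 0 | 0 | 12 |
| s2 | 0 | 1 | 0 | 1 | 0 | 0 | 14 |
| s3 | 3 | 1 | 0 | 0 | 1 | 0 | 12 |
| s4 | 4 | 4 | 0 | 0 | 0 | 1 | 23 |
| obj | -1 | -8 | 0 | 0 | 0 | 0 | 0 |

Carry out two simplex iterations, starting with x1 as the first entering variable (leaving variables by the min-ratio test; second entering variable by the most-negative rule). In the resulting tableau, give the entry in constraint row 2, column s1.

Ratio test on column x1 — row 1: 12/4 = 3; row 2: entry 0 ≤ 0; row 3: 12/3 = 4; row 4: 23/4 = 23/4. Minimum is 3 at row 1 (s1 leaves); pivot element 4.
Divide row 1 by 4; eliminate column x1 from the other rows.
Second iteration: most negative obj-row entry is -15/2 in column x2, so x2 enters.
Ratio test on column x2 — row 1: 3/(1/2) = 6; row 2: 14/1 = 14; row 3: entry -1/2 ≤ 0; row 4: 11/2 = 11/2. Minimum is 11/2 at row 4 (s4 leaves); pivot element 2.
Divide row 4 by 2; eliminate column x2 from the other rows.
After both pivots, the entry at constraint row 2, column s1 is 1/2.

1/2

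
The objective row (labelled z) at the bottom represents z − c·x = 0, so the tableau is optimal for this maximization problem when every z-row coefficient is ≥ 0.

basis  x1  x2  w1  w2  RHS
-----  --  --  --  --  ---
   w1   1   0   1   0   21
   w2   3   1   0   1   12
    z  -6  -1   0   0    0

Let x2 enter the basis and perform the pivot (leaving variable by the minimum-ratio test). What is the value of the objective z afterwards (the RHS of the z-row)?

12

Ratio test on column x2 — row 1: entry 0 ≤ 0; row 2: 12/1 = 12. Minimum is 12 at row 2 (w2 leaves); pivot element 1.
Pivot on row 2; the z-row RHS becomes 0 − (-1)·12 = 12.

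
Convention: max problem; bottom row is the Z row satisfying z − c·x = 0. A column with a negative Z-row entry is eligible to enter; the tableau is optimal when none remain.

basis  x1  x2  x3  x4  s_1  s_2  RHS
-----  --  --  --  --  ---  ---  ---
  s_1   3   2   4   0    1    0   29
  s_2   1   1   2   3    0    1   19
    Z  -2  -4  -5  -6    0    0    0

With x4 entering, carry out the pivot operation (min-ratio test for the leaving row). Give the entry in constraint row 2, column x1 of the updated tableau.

Ratio test on column x4 — row 1: entry 0 ≤ 0; row 2: 19/3 = 19/3. Minimum is 19/3 at row 2 (s_2 leaves); pivot element 3.
Divide row 2 by 3; eliminate column x4 from the other rows.
In the new row 2, the x1 entry is the old entry divided by the pivot: 1/3 = 1/3.

1/3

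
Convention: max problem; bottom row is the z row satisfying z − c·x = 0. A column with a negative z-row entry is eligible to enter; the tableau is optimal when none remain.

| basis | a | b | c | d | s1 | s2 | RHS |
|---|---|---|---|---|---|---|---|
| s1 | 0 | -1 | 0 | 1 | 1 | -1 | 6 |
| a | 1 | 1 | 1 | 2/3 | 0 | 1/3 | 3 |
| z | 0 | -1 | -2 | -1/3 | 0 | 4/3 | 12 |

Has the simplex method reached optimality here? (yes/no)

no

The z-row has a negative entry -2 in column c, so it is not optimal.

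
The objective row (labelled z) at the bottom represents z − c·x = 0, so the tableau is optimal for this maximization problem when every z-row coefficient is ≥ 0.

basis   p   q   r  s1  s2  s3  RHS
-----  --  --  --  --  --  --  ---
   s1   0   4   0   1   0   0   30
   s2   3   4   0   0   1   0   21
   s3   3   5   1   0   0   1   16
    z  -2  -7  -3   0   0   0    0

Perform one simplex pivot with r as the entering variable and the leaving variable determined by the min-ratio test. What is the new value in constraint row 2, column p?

Ratio test on column r — row 1: entry 0 ≤ 0; row 2: entry 0 ≤ 0; row 3: 16/1 = 16. Minimum is 16 at row 3 (s3 leaves); pivot element 1.
Divide row 3 by 1; eliminate column r from the other rows.
Row 2 update in column p: 3 − 0·3 = 3.

3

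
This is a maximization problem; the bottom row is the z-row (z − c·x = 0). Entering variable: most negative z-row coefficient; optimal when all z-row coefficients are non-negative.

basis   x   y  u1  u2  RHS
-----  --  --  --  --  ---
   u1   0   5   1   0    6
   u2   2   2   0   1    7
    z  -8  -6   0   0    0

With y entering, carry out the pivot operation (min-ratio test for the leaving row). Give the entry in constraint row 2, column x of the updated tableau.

Ratio test on column y — row 1: 6/5 = 6/5; row 2: 7/2 = 7/2. Minimum is 6/5 at row 1 (u1 leaves); pivot element 5.
Divide row 1 by 5; eliminate column y from the other rows.
Row 2 update in column x: 2 − 2·0 = 2.

2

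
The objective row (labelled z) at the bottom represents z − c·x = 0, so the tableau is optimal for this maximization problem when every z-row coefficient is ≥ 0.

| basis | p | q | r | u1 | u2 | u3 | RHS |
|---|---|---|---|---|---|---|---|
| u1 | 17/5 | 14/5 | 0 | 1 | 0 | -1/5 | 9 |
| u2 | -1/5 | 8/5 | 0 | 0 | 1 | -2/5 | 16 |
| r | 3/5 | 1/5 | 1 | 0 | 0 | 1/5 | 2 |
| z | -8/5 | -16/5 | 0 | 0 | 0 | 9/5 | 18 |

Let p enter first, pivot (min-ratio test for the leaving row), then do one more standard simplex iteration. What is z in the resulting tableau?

198/7

Ratio test on column p — row 1: 9/(17/5) = 45/17; row 2: entry -1/5 ≤ 0; row 3: 2/(3/5) = 10/3. Minimum is 45/17 at row 1 (u1 leaves); pivot element 17/5.
Pivot on row 1; the z-row RHS becomes 18 − (-8/5)·(45/17) = 378/17.
Next entering variable (most negative z-row entry -32/17): q.
Ratio test on column q — row 1: (45/17)/(14/17) = 45/14; row 2: (281/17)/(30/17) = 281/30; row 3: entry -5/17 ≤ 0. Minimum is 45/14 at row 1 (p leaves); pivot element 14/17.
After the second pivot the z-row RHS is 378/17 − (-32/17)·(45/14) = 198/7.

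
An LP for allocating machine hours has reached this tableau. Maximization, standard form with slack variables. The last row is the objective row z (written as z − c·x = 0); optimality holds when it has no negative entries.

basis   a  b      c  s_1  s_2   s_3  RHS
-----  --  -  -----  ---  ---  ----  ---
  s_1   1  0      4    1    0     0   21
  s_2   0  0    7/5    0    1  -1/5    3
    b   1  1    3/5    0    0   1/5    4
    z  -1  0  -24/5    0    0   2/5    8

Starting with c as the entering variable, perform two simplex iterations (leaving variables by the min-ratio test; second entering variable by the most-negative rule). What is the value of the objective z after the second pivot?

21

Ratio test on column c — row 1: 21/4 = 21/4; row 2: 3/(7/5) = 15/7; row 3: 4/(3/5) = 20/3. Minimum is 15/7 at row 2 (s_2 leaves); pivot element 7/5.
Pivot on row 2; the z-row RHS becomes 8 − (-24/5)·(15/7) = 128/7.
Next entering variable (most negative z-row entry -1): a.
Ratio test on column a — row 1: (87/7)/1 = 87/7; row 2: entry 0 ≤ 0; row 3: (19/7)/1 = 19/7. Minimum is 19/7 at row 3 (b leaves); pivot element 1.
After the second pivot the z-row RHS is 128/7 − (-1)·(19/7) = 21.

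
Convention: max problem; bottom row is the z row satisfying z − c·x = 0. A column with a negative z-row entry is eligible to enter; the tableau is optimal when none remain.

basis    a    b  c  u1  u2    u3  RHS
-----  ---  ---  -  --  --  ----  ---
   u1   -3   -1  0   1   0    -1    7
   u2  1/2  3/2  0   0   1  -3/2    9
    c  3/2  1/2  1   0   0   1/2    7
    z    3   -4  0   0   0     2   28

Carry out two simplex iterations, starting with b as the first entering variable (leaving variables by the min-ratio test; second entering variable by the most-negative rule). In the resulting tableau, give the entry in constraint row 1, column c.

Ratio test on column b — row 1: entry -1 ≤ 0; row 2: 9/(3/2) = 6; row 3: 7/(1/2) = 14. Minimum is 6 at row 2 (u2 leaves); pivot element 3/2.
Divide row 2 by 3/2; eliminate column b from the other rows.
Second iteration: most negative z-row entry is -2 in column u3, so u3 enters.
Ratio test on column u3 — row 1: entry -2 ≤ 0; row 2: entry -1 ≤ 0; row 3: 4/1 = 4. Minimum is 4 at row 3 (c leaves); pivot element 1.
Divide row 3 by 1; eliminate column u3 from the other rows.
After both pivots, the entry at constraint row 1, column c is 2.

2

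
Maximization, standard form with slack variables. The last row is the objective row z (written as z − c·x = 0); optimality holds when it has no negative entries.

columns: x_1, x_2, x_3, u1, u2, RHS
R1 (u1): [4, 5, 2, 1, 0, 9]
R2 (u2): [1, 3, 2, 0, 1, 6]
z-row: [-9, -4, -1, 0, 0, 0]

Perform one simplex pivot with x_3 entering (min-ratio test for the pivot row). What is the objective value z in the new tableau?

3

Ratio test on column x_3 — row 1: 9/2 = 9/2; row 2: 6/2 = 3. Minimum is 3 at row 2 (u2 leaves); pivot element 2.
Pivot on row 2; the z-row RHS becomes 0 − (-1)·3 = 3.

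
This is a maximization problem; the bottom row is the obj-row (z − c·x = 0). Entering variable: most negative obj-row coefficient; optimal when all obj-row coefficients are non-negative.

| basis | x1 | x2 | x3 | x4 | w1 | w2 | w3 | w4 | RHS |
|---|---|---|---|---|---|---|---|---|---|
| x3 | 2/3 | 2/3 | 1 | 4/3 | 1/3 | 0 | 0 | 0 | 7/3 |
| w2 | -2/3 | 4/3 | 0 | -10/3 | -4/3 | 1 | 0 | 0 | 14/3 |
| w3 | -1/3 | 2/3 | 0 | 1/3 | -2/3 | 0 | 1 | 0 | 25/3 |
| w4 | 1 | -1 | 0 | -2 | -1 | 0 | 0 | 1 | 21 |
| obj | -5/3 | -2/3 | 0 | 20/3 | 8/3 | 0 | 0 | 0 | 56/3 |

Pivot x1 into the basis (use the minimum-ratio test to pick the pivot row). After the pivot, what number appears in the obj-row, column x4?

Ratio test on column x1 — row 1: (7/3)/(2/3) = 7/2; row 2: entry -2/3 ≤ 0; row 3: entry -1/3 ≤ 0; row 4: 21/1 = 21. Minimum is 7/2 at row 1 (x3 leaves); pivot element 2/3.
Divide row 1 by 2/3; eliminate column x1 from the other rows.
obj-row update in column x4: 20/3 − (-5/3)·2 = 10.

10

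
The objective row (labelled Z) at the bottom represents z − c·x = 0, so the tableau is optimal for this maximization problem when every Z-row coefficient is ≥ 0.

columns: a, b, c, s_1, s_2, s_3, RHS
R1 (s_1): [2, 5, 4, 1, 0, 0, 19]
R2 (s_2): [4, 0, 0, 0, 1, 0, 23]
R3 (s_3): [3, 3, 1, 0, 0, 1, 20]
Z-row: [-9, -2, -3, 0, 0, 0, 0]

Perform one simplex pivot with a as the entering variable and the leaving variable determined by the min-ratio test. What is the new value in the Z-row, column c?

Ratio test on column a — row 1: 19/2 = 19/2; row 2: 23/4 = 23/4; row 3: 20/3 = 20/3. Minimum is 23/4 at row 2 (s_2 leaves); pivot element 4.
Divide row 2 by 4; eliminate column a from the other rows.
Z-row update in column c: -3 − (-9)·0 = -3.

-3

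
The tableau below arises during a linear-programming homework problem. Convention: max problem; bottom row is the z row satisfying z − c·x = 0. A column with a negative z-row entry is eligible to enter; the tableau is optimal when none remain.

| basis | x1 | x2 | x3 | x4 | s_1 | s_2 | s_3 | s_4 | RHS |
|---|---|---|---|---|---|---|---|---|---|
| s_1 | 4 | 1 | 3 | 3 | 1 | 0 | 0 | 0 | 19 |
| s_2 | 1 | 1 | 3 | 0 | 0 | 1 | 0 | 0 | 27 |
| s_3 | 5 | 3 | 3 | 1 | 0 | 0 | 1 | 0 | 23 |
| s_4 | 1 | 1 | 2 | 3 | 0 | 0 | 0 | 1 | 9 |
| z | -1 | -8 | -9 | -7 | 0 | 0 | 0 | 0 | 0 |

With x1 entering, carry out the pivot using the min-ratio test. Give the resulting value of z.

23/5

Ratio test on column x1 — row 1: 19/4 = 19/4; row 2: 27/1 = 27; row 3: 23/5 = 23/5; row 4: 9/1 = 9. Minimum is 23/5 at row 3 (s_3 leaves); pivot element 5.
Pivot on row 3; the z-row RHS becomes 0 − (-1)·(23/5) = 23/5.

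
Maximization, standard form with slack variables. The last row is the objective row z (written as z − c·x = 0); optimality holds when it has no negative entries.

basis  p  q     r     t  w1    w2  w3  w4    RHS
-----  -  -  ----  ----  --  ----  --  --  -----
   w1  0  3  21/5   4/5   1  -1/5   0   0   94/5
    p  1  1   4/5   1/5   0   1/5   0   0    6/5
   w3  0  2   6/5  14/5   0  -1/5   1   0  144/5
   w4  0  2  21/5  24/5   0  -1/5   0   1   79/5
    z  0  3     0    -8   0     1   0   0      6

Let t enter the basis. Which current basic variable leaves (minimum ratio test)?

Column t entries and ratios — w1: (94/5)/(4/5) = 47/2; p: (6/5)/(1/5) = 6; w3: (144/5)/(14/5) = 72/7; w4: (79/5)/(24/5) = 79/24.
Smallest ratio is 79/24 in the row of w4, so w4 leaves.

w4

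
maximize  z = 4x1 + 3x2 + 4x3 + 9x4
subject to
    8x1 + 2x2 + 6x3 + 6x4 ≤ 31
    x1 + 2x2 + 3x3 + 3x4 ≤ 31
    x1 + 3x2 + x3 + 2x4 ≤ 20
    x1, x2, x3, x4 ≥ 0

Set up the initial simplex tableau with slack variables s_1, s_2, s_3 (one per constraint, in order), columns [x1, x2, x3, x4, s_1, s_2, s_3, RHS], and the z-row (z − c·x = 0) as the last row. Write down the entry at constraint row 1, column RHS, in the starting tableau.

31

The RHS of constraint 1 is b_1 = 31.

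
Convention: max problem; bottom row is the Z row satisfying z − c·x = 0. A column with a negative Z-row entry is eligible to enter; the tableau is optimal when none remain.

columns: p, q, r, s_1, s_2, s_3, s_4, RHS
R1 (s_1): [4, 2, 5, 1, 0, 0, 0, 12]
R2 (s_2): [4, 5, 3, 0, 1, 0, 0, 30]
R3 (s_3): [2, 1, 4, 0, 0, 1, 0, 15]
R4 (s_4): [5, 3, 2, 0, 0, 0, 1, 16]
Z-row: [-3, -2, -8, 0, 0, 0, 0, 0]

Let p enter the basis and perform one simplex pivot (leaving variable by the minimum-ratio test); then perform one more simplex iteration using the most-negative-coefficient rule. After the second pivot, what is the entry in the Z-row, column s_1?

Ratio test on column p — row 1: 12/4 = 3; row 2: 30/4 = 15/2; row 3: 15/2 = 15/2; row 4: 16/5 = 16/5. Minimum is 3 at row 1 (s_1 leaves); pivot element 4.
Divide row 1 by 4; eliminate column p from the other rows.
Second iteration: most negative Z-row entry is -17/4 in column r, so r enters.
Ratio test on column r — row 1: 3/(5/4) = 12/5; row 2: entry -2 ≤ 0; row 3: 9/(3/2) = 6; row 4: entry -17/4 ≤ 0. Minimum is 12/5 at row 1 (p leaves); pivot element 5/4.
Divide row 1 by 5/4; eliminate column r from the other rows.
After both pivots, the entry at the Z-row, column s_1 is 8/5.

8/5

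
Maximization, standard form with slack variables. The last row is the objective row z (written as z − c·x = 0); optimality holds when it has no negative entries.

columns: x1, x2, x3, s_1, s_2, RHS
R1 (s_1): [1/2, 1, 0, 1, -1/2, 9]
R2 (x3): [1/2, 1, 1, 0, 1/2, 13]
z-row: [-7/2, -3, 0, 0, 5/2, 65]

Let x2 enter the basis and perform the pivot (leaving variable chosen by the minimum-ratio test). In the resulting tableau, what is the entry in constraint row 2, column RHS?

4

Ratio test on column x2 — row 1: 9/1 = 9; row 2: 13/1 = 13. Minimum is 9 at row 1 (s_1 leaves); pivot element 1.
Divide row 1 by 1; eliminate column x2 from the other rows.
Row 2 update in column RHS: 13 − 1·9 = 4.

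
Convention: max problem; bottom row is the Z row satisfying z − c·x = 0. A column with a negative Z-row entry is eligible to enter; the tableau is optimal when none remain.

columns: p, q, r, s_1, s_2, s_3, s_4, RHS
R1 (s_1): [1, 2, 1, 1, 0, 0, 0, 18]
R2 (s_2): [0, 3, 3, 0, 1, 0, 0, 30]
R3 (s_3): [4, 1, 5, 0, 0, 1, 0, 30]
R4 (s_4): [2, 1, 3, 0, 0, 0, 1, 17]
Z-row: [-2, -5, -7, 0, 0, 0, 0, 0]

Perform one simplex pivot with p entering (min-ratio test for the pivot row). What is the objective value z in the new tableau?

15

Ratio test on column p — row 1: 18/1 = 18; row 2: entry 0 ≤ 0; row 3: 30/4 = 15/2; row 4: 17/2 = 17/2. Minimum is 15/2 at row 3 (s_3 leaves); pivot element 4.
Pivot on row 3; the Z-row RHS becomes 0 − (-2)·(15/2) = 15.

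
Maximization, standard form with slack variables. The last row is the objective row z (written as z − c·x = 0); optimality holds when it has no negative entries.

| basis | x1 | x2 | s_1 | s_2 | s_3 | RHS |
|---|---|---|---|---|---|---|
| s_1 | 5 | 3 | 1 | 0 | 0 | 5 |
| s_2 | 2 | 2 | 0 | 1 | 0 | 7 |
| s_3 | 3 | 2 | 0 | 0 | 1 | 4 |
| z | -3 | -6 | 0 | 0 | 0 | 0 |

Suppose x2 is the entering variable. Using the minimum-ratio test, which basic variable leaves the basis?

Column x2 entries and ratios — s_1: 5/3 = 5/3; s_2: 7/2 = 7/2; s_3: 4/2 = 2.
Smallest ratio is 5/3 in the row of s_1, so s_1 leaves.

s_1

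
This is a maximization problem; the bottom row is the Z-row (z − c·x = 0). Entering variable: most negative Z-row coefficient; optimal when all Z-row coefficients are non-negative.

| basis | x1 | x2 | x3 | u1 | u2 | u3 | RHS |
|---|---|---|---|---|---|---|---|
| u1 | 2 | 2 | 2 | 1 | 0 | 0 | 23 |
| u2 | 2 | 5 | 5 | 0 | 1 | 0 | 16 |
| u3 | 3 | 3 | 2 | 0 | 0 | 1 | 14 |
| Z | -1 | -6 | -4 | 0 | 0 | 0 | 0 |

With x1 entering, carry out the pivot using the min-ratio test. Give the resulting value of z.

14/3

Ratio test on column x1 — row 1: 23/2 = 23/2; row 2: 16/2 = 8; row 3: 14/3 = 14/3. Minimum is 14/3 at row 3 (u3 leaves); pivot element 3.
Pivot on row 3; the Z-row RHS becomes 0 − (-1)·(14/3) = 14/3.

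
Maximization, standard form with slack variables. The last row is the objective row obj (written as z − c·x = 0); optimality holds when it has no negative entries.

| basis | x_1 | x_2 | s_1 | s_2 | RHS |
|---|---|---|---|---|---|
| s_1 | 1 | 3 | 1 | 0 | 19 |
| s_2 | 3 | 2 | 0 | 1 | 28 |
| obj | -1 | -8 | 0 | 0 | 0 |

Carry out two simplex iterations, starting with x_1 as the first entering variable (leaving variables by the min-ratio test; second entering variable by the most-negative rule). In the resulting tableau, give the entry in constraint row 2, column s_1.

Ratio test on column x_1 — row 1: 19/1 = 19; row 2: 28/3 = 28/3. Minimum is 28/3 at row 2 (s_2 leaves); pivot element 3.
Divide row 2 by 3; eliminate column x_1 from the other rows.
Second iteration: most negative obj-row entry is -22/3 in column x_2, so x_2 enters.
Ratio test on column x_2 — row 1: (29/3)/(7/3) = 29/7; row 2: (28/3)/(2/3) = 14. Minimum is 29/7 at row 1 (s_1 leaves); pivot element 7/3.
Divide row 1 by 7/3; eliminate column x_2 from the other rows.
After both pivots, the entry at constraint row 2, column s_1 is -2/7.

-2/7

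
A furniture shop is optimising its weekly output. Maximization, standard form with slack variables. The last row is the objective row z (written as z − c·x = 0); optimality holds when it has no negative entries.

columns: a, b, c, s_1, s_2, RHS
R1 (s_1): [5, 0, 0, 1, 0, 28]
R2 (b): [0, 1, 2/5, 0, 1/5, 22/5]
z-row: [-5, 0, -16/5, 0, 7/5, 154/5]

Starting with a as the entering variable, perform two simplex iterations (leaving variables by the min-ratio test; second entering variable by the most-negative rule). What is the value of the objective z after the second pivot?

Ratio test on column a — row 1: 28/5 = 28/5; row 2: entry 0 ≤ 0. Minimum is 28/5 at row 1 (s_1 leaves); pivot element 5.
Pivot on row 1; the z-row RHS becomes 154/5 − (-5)·(28/5) = 294/5.
Next entering variable (most negative z-row entry -16/5): c.
Ratio test on column c — row 1: entry 0 ≤ 0; row 2: (22/5)/(2/5) = 11. Minimum is 11 at row 2 (b leaves); pivot element 2/5.
After the second pivot the z-row RHS is 294/5 − (-16/5)·11 = 94.

94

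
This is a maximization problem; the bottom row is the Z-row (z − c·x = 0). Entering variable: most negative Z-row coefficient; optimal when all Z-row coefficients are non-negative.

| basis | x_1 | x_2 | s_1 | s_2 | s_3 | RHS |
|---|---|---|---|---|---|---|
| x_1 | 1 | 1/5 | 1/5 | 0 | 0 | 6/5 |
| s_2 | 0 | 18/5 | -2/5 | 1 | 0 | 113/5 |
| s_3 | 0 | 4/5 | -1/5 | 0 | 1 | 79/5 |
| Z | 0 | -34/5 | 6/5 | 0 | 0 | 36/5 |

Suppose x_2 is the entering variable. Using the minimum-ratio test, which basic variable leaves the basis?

x_1

Column x_2 entries and ratios — x_1: (6/5)/(1/5) = 6; s_2: (113/5)/(18/5) = 113/18; s_3: (79/5)/(4/5) = 79/4.
Smallest ratio is 6 in the row of x_1, so x_1 leaves.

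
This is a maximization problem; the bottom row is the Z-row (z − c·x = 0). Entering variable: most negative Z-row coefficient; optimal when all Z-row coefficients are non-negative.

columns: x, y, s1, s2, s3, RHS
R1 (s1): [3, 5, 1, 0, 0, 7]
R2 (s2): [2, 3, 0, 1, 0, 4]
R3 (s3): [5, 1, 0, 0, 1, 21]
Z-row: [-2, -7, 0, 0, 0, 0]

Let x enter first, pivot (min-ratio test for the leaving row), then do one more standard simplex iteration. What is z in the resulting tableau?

28/3

Ratio test on column x — row 1: 7/3 = 7/3; row 2: 4/2 = 2; row 3: 21/5 = 21/5. Minimum is 2 at row 2 (s2 leaves); pivot element 2.
Pivot on row 2; the Z-row RHS becomes 0 − (-2)·2 = 4.
Next entering variable (most negative Z-row entry -4): y.
Ratio test on column y — row 1: 1/(1/2) = 2; row 2: 2/(3/2) = 4/3; row 3: entry -13/2 ≤ 0. Minimum is 4/3 at row 2 (x leaves); pivot element 3/2.
After the second pivot the Z-row RHS is 4 − (-4)·(4/3) = 28/3.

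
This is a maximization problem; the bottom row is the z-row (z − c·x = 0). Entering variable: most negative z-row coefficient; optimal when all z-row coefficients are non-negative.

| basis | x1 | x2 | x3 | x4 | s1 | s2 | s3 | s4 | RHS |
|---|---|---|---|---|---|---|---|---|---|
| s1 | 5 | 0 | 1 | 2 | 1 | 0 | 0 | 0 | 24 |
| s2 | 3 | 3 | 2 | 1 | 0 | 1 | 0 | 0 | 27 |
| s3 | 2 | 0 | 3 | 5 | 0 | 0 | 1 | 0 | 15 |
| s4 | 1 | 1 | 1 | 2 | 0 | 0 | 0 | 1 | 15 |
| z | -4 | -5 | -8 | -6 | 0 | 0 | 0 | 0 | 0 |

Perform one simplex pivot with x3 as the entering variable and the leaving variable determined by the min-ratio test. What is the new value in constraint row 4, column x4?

1/3

Ratio test on column x3 — row 1: 24/1 = 24; row 2: 27/2 = 27/2; row 3: 15/3 = 5; row 4: 15/1 = 15. Minimum is 5 at row 3 (s3 leaves); pivot element 3.
Divide row 3 by 3; eliminate column x3 from the other rows.
Row 4 update in column x4: 2 − 1·(5/3) = 1/3.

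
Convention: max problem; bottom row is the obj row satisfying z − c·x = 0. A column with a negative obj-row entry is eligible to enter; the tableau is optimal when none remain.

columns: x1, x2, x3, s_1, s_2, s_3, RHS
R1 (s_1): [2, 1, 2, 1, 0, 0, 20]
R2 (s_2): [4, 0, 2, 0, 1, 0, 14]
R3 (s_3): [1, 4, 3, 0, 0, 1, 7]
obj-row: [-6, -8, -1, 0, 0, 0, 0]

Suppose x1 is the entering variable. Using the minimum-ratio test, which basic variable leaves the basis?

Column x1 entries and ratios — s_1: 20/2 = 10; s_2: 14/4 = 7/2; s_3: 7/1 = 7.
Smallest ratio is 7/2 in the row of s_2, so s_2 leaves.

s_2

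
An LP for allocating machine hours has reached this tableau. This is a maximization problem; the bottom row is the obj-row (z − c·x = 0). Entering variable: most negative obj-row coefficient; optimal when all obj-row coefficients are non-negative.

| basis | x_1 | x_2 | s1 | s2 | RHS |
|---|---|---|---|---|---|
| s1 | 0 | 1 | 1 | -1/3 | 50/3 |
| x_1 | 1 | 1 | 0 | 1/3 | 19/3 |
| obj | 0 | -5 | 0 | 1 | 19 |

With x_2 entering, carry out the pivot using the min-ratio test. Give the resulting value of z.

152/3

Ratio test on column x_2 — row 1: (50/3)/1 = 50/3; row 2: (19/3)/1 = 19/3. Minimum is 19/3 at row 2 (x_1 leaves); pivot element 1.
Pivot on row 2; the obj-row RHS becomes 19 − (-5)·(19/3) = 152/3.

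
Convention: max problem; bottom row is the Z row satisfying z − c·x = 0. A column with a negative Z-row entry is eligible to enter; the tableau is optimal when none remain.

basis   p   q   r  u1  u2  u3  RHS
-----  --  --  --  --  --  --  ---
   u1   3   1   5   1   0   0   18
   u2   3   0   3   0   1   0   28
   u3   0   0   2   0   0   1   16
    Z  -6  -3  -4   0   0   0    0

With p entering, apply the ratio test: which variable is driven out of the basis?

u1

Column p entries and ratios — u1: 18/3 = 6; u2: 28/3 = 28/3; u3: 0 ≤ 0, skip.
Smallest ratio is 6 in the row of u1, so u1 leaves.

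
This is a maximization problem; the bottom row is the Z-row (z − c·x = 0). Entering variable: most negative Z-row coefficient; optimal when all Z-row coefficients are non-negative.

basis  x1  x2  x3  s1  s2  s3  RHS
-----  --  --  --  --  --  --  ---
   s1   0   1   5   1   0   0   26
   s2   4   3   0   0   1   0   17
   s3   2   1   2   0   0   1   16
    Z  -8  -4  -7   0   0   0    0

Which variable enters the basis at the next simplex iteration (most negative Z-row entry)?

x1

Negative Z-row entries: x1: -8, x2: -4, x3: -7.
The most negative is -8 in column x1, so x1 enters.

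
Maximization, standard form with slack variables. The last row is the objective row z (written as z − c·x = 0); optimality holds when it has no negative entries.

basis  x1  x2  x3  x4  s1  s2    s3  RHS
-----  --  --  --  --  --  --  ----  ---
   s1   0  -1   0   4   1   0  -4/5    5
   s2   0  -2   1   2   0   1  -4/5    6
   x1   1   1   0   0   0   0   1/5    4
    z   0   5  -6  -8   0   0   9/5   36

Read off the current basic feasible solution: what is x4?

x4 is not in the basis, so in the current basic feasible solution x4 = 0.

0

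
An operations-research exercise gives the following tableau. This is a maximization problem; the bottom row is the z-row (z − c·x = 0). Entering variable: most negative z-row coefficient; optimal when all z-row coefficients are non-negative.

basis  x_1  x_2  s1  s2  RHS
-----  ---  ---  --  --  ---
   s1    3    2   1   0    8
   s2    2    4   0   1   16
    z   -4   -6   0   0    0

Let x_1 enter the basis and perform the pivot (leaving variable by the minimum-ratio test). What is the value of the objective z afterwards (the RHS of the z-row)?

Ratio test on column x_1 — row 1: 8/3 = 8/3; row 2: 16/2 = 8. Minimum is 8/3 at row 1 (s1 leaves); pivot element 3.
Pivot on row 1; the z-row RHS becomes 0 − (-4)·(8/3) = 32/3.

32/3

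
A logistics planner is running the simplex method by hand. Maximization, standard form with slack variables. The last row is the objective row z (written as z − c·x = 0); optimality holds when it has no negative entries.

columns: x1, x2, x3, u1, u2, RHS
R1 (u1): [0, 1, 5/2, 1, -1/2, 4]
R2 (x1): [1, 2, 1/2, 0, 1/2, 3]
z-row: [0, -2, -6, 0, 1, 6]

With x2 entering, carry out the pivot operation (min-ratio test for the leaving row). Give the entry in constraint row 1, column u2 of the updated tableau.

-3/4

Ratio test on column x2 — row 1: 4/1 = 4; row 2: 3/2 = 3/2. Minimum is 3/2 at row 2 (x1 leaves); pivot element 2.
Divide row 2 by 2; eliminate column x2 from the other rows.
Row 1 update in column u2: -1/2 − 1·(1/4) = -3/4.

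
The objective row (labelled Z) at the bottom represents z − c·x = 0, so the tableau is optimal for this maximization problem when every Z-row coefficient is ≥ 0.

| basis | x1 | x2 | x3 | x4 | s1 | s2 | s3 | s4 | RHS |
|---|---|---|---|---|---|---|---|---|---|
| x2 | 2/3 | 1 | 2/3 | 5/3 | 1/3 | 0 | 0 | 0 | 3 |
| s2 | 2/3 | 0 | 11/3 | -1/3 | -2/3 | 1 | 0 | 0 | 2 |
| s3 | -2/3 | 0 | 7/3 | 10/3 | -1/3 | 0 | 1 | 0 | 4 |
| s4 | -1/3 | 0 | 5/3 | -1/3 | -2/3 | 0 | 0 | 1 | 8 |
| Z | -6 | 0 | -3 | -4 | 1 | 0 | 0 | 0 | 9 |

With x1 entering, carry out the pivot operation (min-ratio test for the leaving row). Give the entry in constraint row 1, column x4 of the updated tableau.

Ratio test on column x1 — row 1: 3/(2/3) = 9/2; row 2: 2/(2/3) = 3; row 3: entry -2/3 ≤ 0; row 4: entry -1/3 ≤ 0. Minimum is 3 at row 2 (s2 leaves); pivot element 2/3.
Divide row 2 by 2/3; eliminate column x1 from the other rows.
Row 1 update in column x4: 5/3 − (2/3)·(-1/2) = 2.

2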